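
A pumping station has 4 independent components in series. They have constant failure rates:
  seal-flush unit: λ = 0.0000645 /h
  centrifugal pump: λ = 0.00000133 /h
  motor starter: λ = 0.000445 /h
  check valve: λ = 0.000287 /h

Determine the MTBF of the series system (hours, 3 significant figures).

Series of exponential components: λ_sys = Σ λ_i
λ_sys = 0.0000645 + 0.00000133 + 0.000445 + 0.000287 = 7.9783e-04 /h
MTBF = 1 / λ_sys = 1250 h

1250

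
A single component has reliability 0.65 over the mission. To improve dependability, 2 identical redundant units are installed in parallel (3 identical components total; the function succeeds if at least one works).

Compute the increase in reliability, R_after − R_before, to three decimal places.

0.307

R_before = 0.65
R_after = 1 − (1 − 0.65)^3 = 0.957
ΔR = 0.957 − 0.65 = 0.307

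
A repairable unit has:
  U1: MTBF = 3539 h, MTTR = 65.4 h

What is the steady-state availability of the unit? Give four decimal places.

A(U1) = MTBF/(MTBF+MTTR) = 3539/(3539+65.4) = 0.9819

0.9819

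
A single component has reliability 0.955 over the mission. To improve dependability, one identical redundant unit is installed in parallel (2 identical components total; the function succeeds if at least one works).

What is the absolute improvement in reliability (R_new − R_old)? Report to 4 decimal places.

R_before = 0.955
R_after = 1 − (1 − 0.955)^2 = 0.9980
ΔR = 0.9980 − 0.955 = 0.0430

0.0430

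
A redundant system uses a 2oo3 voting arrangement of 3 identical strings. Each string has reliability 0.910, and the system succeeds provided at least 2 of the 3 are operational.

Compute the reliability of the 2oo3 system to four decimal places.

0.9772

R = Σ_{i=2}^{3} C(3,i) p^i (1−p)^{3−i} with p = 0.910
C(3,2)·0.910^2·0.090^1 = 0.223587
C(3,3)·0.910^3·0.090^0 = 0.753571
Sum = 0.9772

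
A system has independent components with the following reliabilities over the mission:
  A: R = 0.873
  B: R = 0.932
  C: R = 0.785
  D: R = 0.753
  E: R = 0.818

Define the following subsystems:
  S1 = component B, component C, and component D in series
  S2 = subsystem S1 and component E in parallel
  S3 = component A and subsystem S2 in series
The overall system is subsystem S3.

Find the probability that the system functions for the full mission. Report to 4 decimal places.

0.8016

Series (B, C, and D): 0.932000 × 0.785000 × 0.753000 = 0.550910
Parallel ([0.550910] and E): 1 − (1 − 0.550910)(1 − 0.818000) = 0.918266
Series (A and [0.918266]): 0.873000 × 0.918266 = 0.8016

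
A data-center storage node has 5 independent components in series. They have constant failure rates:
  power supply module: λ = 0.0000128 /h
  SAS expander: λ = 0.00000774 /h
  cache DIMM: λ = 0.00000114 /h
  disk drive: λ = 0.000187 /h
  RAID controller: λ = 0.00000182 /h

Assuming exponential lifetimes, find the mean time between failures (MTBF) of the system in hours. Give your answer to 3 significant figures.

4750

Series of exponential components: λ_sys = Σ λ_i
λ_sys = 0.0000128 + 0.00000774 + 0.00000114 + 0.000187 + 0.00000182 = 2.1050e-04 /h
MTBF = 1 / λ_sys = 4750 h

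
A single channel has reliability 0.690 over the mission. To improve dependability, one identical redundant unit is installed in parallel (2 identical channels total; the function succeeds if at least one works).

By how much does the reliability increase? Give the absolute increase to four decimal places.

R_before = 0.690
R_after = 1 − (1 − 0.690)^2 = 0.9039
ΔR = 0.9039 − 0.690 = 0.2139

0.2139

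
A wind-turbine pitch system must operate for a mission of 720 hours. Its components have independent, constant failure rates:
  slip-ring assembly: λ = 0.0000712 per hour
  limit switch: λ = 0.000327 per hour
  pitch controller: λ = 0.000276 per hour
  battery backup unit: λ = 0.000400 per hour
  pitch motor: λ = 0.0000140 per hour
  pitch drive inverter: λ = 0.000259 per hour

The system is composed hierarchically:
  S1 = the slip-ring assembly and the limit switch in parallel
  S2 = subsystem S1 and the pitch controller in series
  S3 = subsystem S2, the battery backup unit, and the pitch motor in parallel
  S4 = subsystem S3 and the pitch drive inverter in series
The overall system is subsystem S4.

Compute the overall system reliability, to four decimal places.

0.8295

R(slip-ring assembly) = exp(−0.0000712 × 720) = 0.950028
R(limit switch) = exp(−0.000327 × 720) = 0.790223
R(pitch controller) = exp(−0.000276 × 720) = 0.819779
R(battery backup unit) = exp(−0.000400 × 720) = 0.749762
R(pitch motor) = exp(−0.0000140 × 720) = 0.989971
R(pitch drive inverter) = exp(−0.000259 × 720) = 0.829875
Parallel (slip-ring assembly and limit switch): 1 − (1 − 0.950028)(1 − 0.790223) = 0.989517
Series ([0.989517] and pitch controller): 0.989517 × 0.819779 = 0.811185
Parallel ([0.811185], battery backup unit, and pitch motor): 1 − (1 − 0.811185)(1 − 0.749762)(1 − 0.989971) = 0.999526
Series ([0.999526] and pitch drive inverter): 0.999526 × 0.829875 = 0.8295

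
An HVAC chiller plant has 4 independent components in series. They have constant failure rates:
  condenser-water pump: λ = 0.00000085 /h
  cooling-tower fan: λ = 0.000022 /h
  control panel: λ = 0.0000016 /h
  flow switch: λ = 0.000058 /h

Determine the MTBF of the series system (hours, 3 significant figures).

Series of exponential components: λ_sys = Σ λ_i
λ_sys = 0.00000085 + 0.000022 + 0.0000016 + 0.000058 = 8.2450e-05 /h
MTBF = 1 / λ_sys = 12100 h

12100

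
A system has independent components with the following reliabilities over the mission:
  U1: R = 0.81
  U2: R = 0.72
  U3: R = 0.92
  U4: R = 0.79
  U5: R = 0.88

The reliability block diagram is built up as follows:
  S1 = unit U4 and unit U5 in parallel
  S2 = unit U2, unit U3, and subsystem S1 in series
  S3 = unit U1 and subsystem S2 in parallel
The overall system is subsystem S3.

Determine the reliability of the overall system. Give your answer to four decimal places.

0.9327

Parallel (U4 and U5): 1 − (1 − 0.790000)(1 − 0.880000) = 0.974800
Series (U2, U3, and [0.974800]): 0.720000 × 0.920000 × 0.974800 = 0.645708
Parallel (U1 and [0.645708]): 1 − (1 − 0.810000)(1 − 0.645708) = 0.9327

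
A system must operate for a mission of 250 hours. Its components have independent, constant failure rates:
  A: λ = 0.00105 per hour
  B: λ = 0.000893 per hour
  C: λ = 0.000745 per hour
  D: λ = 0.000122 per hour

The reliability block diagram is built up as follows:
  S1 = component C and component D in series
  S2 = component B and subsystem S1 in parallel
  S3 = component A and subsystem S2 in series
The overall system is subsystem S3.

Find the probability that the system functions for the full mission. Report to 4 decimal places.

R(A) = exp(−0.00105 × 250) = 0.769126
R(B) = exp(−0.000893 × 250) = 0.799915
R(C) = exp(−0.000745 × 250) = 0.830066
R(D) = exp(−0.000122 × 250) = 0.969960
Series (C and D): 0.830066 × 0.969960 = 0.805131
Parallel (B and [0.805131]): 1 − (1 − 0.799915)(1 − 0.805131) = 0.961010
Series (A and [0.961010]): 0.769126 × 0.961010 = 0.7391

0.7391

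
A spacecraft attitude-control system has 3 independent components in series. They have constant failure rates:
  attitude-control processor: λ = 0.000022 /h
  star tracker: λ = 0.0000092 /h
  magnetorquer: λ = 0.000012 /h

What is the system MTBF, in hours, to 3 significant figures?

Series of exponential components: λ_sys = Σ λ_i
λ_sys = 0.000022 + 0.0000092 + 0.000012 = 4.3200e-05 /h
MTBF = 1 / λ_sys = 23100 h

23100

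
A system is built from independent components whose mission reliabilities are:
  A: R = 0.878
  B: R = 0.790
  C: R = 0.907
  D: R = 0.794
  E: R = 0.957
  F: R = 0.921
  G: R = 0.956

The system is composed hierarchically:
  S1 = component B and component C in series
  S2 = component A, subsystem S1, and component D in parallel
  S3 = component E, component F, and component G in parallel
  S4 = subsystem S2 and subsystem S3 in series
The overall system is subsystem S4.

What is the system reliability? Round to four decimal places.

0.9927

Series (B and C): 0.790000 × 0.907000 = 0.716530
Parallel (A, [0.716530], and D): 1 − (1 − 0.878000)(1 − 0.716530)(1 − 0.794000) = 0.992876
Parallel (E, F, and G): 1 − (1 − 0.957000)(1 − 0.921000)(1 − 0.956000) = 0.999851
Series ([0.992876] and [0.999851]): 0.992876 × 0.999851 = 0.9927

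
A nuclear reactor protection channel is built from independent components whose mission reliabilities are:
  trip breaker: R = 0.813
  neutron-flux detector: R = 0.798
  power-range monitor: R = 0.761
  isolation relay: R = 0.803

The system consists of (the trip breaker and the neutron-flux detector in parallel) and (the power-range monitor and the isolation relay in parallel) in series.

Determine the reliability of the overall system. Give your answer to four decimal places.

Parallel (trip breaker and neutron-flux detector): 1 − (1 − 0.813000)(1 − 0.798000) = 0.962226
Parallel (power-range monitor and isolation relay): 1 − (1 − 0.761000)(1 − 0.803000) = 0.952917
Series ([0.962226] and [0.952917]): 0.962226 × 0.952917 = 0.9169

0.9169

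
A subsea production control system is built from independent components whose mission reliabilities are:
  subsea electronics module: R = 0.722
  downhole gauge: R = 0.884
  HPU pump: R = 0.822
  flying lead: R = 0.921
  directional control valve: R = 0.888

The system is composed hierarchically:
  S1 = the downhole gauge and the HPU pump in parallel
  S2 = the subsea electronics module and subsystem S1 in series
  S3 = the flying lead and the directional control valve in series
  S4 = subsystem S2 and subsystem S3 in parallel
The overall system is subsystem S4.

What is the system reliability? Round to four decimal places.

Parallel (downhole gauge and HPU pump): 1 − (1 − 0.884000)(1 − 0.822000) = 0.979352
Series (subsea electronics module and [0.979352]): 0.722000 × 0.979352 = 0.707092
Series (flying lead and directional control valve): 0.921000 × 0.888000 = 0.817848
Parallel ([0.707092] and [0.817848]): 1 − (1 − 0.707092)(1 − 0.817848) = 0.9466

0.9466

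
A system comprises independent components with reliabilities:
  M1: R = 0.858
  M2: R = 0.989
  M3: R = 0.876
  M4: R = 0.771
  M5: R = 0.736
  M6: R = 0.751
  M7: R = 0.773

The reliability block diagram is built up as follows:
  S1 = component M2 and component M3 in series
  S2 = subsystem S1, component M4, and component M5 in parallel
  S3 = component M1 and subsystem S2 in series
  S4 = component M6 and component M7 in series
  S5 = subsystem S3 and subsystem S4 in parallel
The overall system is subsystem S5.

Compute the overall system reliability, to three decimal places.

Series (M2 and M3): 0.98900 × 0.87600 = 0.86636
Parallel ([0.86636], M4, and M5): 1 − (1 − 0.86636)(1 − 0.77100)(1 − 0.73600) = 0.99192
Series (M1 and [0.99192]): 0.85800 × 0.99192 = 0.85107
Series (M6 and M7): 0.75100 × 0.77300 = 0.58052
Parallel ([0.85107] and [0.58052]): 1 − (1 − 0.85107)(1 − 0.58052) = 0.938

0.938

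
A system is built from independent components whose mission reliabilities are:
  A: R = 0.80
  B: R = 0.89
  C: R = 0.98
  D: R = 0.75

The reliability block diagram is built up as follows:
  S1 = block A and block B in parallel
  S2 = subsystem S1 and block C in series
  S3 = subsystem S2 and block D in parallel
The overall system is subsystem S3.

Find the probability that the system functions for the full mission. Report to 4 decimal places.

0.9896

Parallel (A and B): 1 − (1 − 0.800000)(1 − 0.890000) = 0.978000
Series ([0.978000] and C): 0.978000 × 0.980000 = 0.958440
Parallel ([0.958440] and D): 1 − (1 − 0.958440)(1 − 0.750000) = 0.9896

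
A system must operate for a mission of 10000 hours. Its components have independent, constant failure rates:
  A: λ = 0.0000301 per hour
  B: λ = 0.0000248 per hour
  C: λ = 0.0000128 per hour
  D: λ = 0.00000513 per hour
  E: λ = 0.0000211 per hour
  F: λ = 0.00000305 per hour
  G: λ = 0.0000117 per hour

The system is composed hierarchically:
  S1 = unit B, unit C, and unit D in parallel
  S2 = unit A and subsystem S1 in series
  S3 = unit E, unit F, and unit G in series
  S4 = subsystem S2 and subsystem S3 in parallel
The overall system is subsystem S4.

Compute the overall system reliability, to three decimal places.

0.921

R(A) = exp(−0.0000301 × 10000) = 0.74008
R(B) = exp(−0.0000248 × 10000) = 0.78036
R(C) = exp(−0.0000128 × 10000) = 0.87985
R(D) = exp(−0.00000513 × 10000) = 0.94999
R(E) = exp(−0.0000211 × 10000) = 0.80977
R(F) = exp(−0.00000305 × 10000) = 0.96996
R(G) = exp(−0.0000117 × 10000) = 0.88959
Parallel (B, C, and D): 1 − (1 − 0.78036)(1 − 0.87985)(1 − 0.94999) = 0.99868
Series (A and [0.99868]): 0.74008 × 0.99868 = 0.73910
Series (E, F, and G): 0.80977 × 0.96996 × 0.88959 = 0.69872
Parallel ([0.73910] and [0.69872]): 1 − (1 − 0.73910)(1 − 0.69872) = 0.921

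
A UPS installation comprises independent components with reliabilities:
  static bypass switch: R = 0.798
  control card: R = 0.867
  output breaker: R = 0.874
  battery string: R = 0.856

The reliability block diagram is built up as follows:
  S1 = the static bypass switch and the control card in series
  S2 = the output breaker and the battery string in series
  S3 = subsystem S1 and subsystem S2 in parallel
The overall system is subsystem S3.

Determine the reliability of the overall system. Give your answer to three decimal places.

0.922

Series (static bypass switch and control card): 0.79800 × 0.86700 = 0.69187
Series (output breaker and battery string): 0.87400 × 0.85600 = 0.74814
Parallel ([0.69187] and [0.74814]): 1 − (1 − 0.69187)(1 − 0.74814) = 0.922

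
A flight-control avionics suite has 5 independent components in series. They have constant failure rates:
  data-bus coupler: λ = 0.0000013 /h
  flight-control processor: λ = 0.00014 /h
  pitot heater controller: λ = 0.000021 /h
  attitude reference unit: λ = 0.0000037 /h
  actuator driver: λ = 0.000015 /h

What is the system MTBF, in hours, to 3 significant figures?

5520

Series of exponential components: λ_sys = Σ λ_i
λ_sys = 0.0000013 + 0.00014 + 0.000021 + 0.0000037 + 0.000015 = 1.8100e-04 /h
MTBF = 1 / λ_sys = 5520 h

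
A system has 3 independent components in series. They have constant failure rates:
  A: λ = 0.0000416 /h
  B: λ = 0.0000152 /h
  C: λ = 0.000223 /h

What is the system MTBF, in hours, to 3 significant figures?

Series of exponential components: λ_sys = Σ λ_i
λ_sys = 0.0000416 + 0.0000152 + 0.000223 = 2.7980e-04 /h
MTBF = 1 / λ_sys = 3570 h

3570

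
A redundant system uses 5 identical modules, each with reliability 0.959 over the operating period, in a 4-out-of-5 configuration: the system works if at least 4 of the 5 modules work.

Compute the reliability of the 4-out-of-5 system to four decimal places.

R = Σ_{i=4}^{5} C(5,i) p^i (1−p)^{5−i} with p = 0.959
C(5,4)·0.959^4·0.041^1 = 0.173392
C(5,5)·0.959^5·0.041^0 = 0.811135
Sum = 0.9845

0.9845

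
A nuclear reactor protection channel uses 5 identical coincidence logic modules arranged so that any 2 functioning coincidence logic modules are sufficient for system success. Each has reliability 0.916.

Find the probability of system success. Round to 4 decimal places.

R = Σ_{i=2}^{5} C(5,i) p^i (1−p)^{5−i} with p = 0.916
C(5,2)·0.916^2·0.084^3 = 0.004973
C(5,3)·0.916^3·0.084^2 = 0.054231
C(5,4)·0.916^4·0.084^1 = 0.295686
C(5,5)·0.916^5·0.084^0 = 0.644878
Sum = 0.9998

0.9998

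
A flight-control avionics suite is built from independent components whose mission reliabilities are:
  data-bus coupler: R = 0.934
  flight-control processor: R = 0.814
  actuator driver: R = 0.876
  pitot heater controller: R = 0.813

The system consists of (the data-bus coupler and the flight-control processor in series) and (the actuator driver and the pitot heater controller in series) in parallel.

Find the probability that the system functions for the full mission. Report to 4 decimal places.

Series (data-bus coupler and flight-control processor): 0.934000 × 0.814000 = 0.760276
Series (actuator driver and pitot heater controller): 0.876000 × 0.813000 = 0.712188
Parallel ([0.760276] and [0.712188]): 1 − (1 − 0.760276)(1 − 0.712188) = 0.9310

0.9310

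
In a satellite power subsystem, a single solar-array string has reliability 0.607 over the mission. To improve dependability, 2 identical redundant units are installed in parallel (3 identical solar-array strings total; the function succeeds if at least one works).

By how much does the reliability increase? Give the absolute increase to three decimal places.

0.332

R_before = 0.607
R_after = 1 − (1 − 0.607)^3 = 0.939
ΔR = 0.939 − 0.607 = 0.332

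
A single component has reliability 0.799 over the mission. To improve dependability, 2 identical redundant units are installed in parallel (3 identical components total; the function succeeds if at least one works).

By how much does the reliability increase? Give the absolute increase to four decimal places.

R_before = 0.799
R_after = 1 − (1 − 0.799)^3 = 0.9919
ΔR = 0.9919 − 0.799 = 0.1929

0.1929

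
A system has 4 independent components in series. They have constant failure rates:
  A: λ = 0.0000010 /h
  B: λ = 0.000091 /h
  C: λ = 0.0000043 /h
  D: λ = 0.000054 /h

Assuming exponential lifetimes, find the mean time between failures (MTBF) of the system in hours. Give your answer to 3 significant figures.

6650

Series of exponential components: λ_sys = Σ λ_i
λ_sys = 0.0000010 + 0.000091 + 0.0000043 + 0.000054 = 1.5030e-04 /h
MTBF = 1 / λ_sys = 6650 h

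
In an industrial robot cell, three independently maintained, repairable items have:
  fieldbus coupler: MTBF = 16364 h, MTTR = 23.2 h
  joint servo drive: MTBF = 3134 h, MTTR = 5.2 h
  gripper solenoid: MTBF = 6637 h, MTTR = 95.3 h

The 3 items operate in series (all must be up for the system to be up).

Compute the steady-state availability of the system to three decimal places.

A(fieldbus coupler) = MTBF/(MTBF+MTTR) = 16364/(16364+23.2) = 0.998584
A(joint servo drive) = MTBF/(MTBF+MTTR) = 3134/(3134+5.2) = 0.998344
A(gripper solenoid) = MTBF/(MTBF+MTTR) = 6637/(6637+95.3) = 0.985844
Series availability: 0.998584 × 0.998344 × 0.985844 = 0.983

0.983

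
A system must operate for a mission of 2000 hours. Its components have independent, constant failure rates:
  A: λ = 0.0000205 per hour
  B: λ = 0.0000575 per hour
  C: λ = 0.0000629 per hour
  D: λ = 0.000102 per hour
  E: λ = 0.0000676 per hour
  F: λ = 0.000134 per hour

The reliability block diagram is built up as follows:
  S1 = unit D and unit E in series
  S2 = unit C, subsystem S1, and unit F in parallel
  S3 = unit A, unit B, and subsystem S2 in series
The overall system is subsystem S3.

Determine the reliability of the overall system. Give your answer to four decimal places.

0.8487

R(A) = exp(−0.0000205 × 2000) = 0.959829
R(B) = exp(−0.0000575 × 2000) = 0.891366
R(C) = exp(−0.0000629 × 2000) = 0.881791
R(D) = exp(−0.000102 × 2000) = 0.815462
R(E) = exp(−0.0000676 × 2000) = 0.873541
R(F) = exp(−0.000134 × 2000) = 0.764908
Series (D and E): 0.815462 × 0.873541 = 0.712339
Parallel (C, [0.712339], and F): 1 − (1 − 0.881791)(1 − 0.712339)(1 − 0.764908) = 0.992006
Series (A, B, and [0.992006]): 0.959829 × 0.891366 × 0.992006 = 0.8487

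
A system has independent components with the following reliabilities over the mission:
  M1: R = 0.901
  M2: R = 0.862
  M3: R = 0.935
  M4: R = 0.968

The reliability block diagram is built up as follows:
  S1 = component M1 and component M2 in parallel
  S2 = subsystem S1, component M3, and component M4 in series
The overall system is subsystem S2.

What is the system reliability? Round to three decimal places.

Parallel (M1 and M2): 1 − (1 − 0.90100)(1 − 0.86200) = 0.98634
Series ([0.98634], M3, and M4): 0.98634 × 0.93500 × 0.96800 = 0.893

0.893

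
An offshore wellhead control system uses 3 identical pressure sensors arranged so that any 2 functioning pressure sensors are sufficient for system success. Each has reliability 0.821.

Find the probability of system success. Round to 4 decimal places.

0.9153

R = Σ_{i=2}^{3} C(3,i) p^i (1−p)^{3−i} with p = 0.821
C(3,2)·0.821^2·0.179^1 = 0.361960
C(3,3)·0.821^3·0.179^0 = 0.553388
Sum = 0.9153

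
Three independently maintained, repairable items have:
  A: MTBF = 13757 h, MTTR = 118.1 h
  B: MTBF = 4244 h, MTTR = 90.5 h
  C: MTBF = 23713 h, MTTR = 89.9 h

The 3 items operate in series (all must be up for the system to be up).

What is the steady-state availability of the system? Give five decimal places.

0.96712

A(A) = MTBF/(MTBF+MTTR) = 13757/(13757+118.1) = 0.991488
A(B) = MTBF/(MTBF+MTTR) = 4244/(4244+90.5) = 0.979121
A(C) = MTBF/(MTBF+MTTR) = 23713/(23713+89.9) = 0.996223
Series availability: 0.991488 × 0.979121 × 0.996223 = 0.96712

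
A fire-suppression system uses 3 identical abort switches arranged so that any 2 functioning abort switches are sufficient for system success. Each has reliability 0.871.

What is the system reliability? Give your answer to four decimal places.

R = Σ_{i=2}^{3} C(3,i) p^i (1−p)^{3−i} with p = 0.871
C(3,2)·0.871^2·0.129^1 = 0.293594
C(3,3)·0.871^3·0.129^0 = 0.660776
Sum = 0.9544

0.9544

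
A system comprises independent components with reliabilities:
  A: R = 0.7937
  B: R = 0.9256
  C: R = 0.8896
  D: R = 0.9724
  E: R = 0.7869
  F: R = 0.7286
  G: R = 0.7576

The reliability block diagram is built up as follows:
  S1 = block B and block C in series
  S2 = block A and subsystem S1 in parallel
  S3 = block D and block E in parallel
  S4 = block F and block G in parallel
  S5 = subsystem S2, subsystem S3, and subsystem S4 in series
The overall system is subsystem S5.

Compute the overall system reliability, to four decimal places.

Series (B and C): 0.925600 × 0.889600 = 0.823414
Parallel (A and [0.823414]): 1 − (1 − 0.793700)(1 − 0.823414) = 0.963570
Parallel (D and E): 1 − (1 − 0.972400)(1 − 0.786900) = 0.994118
Parallel (F and G): 1 − (1 − 0.728600)(1 − 0.757600) = 0.934213
Series ([0.963570], [0.994118], and [0.934213]): 0.963570 × 0.994118 × 0.934213 = 0.8949

0.8949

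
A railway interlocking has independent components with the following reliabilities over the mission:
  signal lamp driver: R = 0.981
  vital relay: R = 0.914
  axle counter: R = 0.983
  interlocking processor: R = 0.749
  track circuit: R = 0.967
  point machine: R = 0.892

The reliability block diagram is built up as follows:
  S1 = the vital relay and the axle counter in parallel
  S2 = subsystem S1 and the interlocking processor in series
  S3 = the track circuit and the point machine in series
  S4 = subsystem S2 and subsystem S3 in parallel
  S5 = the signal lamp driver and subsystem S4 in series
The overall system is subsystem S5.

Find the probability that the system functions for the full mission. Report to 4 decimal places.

0.9470

Parallel (vital relay and axle counter): 1 − (1 − 0.914000)(1 − 0.983000) = 0.998538
Series ([0.998538] and interlocking processor): 0.998538 × 0.749000 = 0.747905
Series (track circuit and point machine): 0.967000 × 0.892000 = 0.862564
Parallel ([0.747905] and [0.862564]): 1 − (1 − 0.747905)(1 − 0.862564) = 0.965353
Series (signal lamp driver and [0.965353]): 0.981000 × 0.965353 = 0.9470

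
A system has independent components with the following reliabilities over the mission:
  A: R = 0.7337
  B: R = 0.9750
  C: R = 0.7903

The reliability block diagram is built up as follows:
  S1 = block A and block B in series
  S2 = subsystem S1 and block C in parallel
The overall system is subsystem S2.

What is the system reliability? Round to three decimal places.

Series (A and B): 0.73370 × 0.97500 = 0.71536
Parallel ([0.71536] and C): 1 − (1 − 0.71536)(1 − 0.79030) = 0.940

0.940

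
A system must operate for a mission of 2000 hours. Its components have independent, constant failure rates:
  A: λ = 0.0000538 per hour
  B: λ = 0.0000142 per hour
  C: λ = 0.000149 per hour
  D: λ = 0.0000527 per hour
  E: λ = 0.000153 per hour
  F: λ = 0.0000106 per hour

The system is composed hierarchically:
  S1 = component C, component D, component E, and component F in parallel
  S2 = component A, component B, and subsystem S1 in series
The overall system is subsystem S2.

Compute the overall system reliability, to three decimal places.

R(A) = exp(−0.0000538 × 2000) = 0.89799
R(B) = exp(−0.0000142 × 2000) = 0.97200
R(C) = exp(−0.000149 × 2000) = 0.74230
R(D) = exp(−0.0000527 × 2000) = 0.89996
R(E) = exp(−0.000153 × 2000) = 0.73639
R(F) = exp(−0.0000106 × 2000) = 0.97902
Parallel (C, D, E, and F): 1 − (1 − 0.74230)(1 − 0.89996)(1 − 0.73639)(1 − 0.97902) = 0.99986
Series (A, B, and [0.99986]): 0.89799 × 0.97200 × 0.99986 = 0.873

0.873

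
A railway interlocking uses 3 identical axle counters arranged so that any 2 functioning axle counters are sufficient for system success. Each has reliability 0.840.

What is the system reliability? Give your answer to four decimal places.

R = Σ_{i=2}^{3} C(3,i) p^i (1−p)^{3−i} with p = 0.840
C(3,2)·0.840^2·0.160^1 = 0.338688
C(3,3)·0.840^3·0.160^0 = 0.592704
Sum = 0.9314

0.9314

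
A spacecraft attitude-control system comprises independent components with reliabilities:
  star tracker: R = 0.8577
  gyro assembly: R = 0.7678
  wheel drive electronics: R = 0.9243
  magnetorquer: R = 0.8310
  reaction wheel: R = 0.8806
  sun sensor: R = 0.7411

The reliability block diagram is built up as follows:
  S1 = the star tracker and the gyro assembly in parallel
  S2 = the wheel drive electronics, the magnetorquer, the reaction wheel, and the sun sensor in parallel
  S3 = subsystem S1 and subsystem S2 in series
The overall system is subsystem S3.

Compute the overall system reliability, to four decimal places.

0.9666

Parallel (star tracker and gyro assembly): 1 − (1 − 0.857700)(1 − 0.767800) = 0.966958
Parallel (wheel drive electronics, magnetorquer, reaction wheel, and sun sensor): 1 − (1 − 0.924300)(1 − 0.831000)(1 − 0.880600)(1 − 0.741100) = 0.999605
Series ([0.966958] and [0.999605]): 0.966958 × 0.999605 = 0.9666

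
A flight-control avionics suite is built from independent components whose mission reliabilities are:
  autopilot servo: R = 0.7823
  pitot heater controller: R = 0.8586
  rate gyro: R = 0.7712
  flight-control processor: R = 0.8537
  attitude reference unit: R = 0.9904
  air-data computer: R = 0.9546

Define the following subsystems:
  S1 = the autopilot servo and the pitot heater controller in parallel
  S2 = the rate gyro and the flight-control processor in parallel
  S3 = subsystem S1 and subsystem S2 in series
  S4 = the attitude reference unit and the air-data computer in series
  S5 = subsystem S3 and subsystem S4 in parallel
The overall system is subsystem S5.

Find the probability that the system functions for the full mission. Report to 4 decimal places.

0.9966

Parallel (autopilot servo and pitot heater controller): 1 − (1 − 0.782300)(1 − 0.858600) = 0.969217
Parallel (rate gyro and flight-control processor): 1 − (1 − 0.771200)(1 − 0.853700) = 0.966527
Series ([0.969217] and [0.966527]): 0.969217 × 0.966527 = 0.936774
Series (attitude reference unit and air-data computer): 0.990400 × 0.954600 = 0.945436
Parallel ([0.936774] and [0.945436]): 1 − (1 − 0.936774)(1 − 0.945436) = 0.9966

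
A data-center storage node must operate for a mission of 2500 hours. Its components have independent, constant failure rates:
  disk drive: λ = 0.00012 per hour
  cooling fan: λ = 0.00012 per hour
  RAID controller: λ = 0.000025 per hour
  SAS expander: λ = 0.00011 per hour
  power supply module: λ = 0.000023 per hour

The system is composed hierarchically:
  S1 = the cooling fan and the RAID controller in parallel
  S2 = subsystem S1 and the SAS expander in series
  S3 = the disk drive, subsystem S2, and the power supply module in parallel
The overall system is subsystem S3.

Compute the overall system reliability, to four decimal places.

0.9963

R(disk drive) = exp(−0.00012 × 2500) = 0.740818
R(cooling fan) = exp(−0.00012 × 2500) = 0.740818
R(RAID controller) = exp(−0.000025 × 2500) = 0.939413
R(SAS expander) = exp(−0.00011 × 2500) = 0.759572
R(power supply module) = exp(−0.000023 × 2500) = 0.944122
Parallel (cooling fan and RAID controller): 1 − (1 − 0.740818)(1 − 0.939413) = 0.984297
Series ([0.984297] and SAS expander): 0.984297 × 0.759572 = 0.747644
Parallel (disk drive, [0.747644], and power supply module): 1 − (1 − 0.740818)(1 − 0.747644)(1 − 0.944122) = 0.9963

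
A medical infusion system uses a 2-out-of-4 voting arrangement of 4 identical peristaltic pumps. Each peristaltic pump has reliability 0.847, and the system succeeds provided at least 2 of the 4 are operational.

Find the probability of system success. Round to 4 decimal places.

0.9873

R = Σ_{i=2}^{4} C(4,i) p^i (1−p)^{4−i} with p = 0.847
C(4,2)·0.847^2·0.153^2 = 0.100763
C(4,3)·0.847^3·0.153^1 = 0.371879
C(4,4)·0.847^4·0.153^0 = 0.514676
Sum = 0.9873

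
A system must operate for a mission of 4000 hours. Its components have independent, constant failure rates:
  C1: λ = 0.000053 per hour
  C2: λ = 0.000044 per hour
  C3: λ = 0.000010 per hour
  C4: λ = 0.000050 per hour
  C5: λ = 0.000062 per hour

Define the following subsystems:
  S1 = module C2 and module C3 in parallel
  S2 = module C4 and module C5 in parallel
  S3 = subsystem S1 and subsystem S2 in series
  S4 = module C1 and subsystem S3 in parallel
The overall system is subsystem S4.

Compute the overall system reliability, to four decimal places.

0.9912

R(C1) = exp(−0.000053 × 4000) = 0.808965
R(C2) = exp(−0.000044 × 4000) = 0.838618
R(C3) = exp(−0.000010 × 4000) = 0.960789
R(C4) = exp(−0.000050 × 4000) = 0.818731
R(C5) = exp(−0.000062 × 4000) = 0.780360
Parallel (C2 and C3): 1 − (1 − 0.838618)(1 − 0.960789) = 0.993672
Parallel (C4 and C5): 1 − (1 − 0.818731)(1 − 0.780360) = 0.960186
Series ([0.993672] and [0.960186]): 0.993672 × 0.960186 = 0.954110
Parallel (C1 and [0.954110]): 1 − (1 − 0.808965)(1 − 0.954110) = 0.9912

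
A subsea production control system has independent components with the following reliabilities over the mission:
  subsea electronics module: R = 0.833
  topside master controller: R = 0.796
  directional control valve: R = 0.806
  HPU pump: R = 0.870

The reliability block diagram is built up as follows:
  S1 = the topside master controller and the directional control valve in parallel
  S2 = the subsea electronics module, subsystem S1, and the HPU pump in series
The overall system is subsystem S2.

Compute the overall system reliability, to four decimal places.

0.6960

Parallel (topside master controller and directional control valve): 1 − (1 − 0.796000)(1 − 0.806000) = 0.960424
Series (subsea electronics module, [0.960424], and HPU pump): 0.833000 × 0.960424 × 0.870000 = 0.6960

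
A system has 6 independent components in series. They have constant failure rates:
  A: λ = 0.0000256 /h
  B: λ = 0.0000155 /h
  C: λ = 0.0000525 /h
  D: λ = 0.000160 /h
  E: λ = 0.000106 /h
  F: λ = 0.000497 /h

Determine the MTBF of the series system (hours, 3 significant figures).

Series of exponential components: λ_sys = Σ λ_i
λ_sys = 0.0000256 + 0.0000155 + 0.0000525 + 0.000160 + 0.000106 + 0.000497 = 8.5660e-04 /h
MTBF = 1 / λ_sys = 1170 h

1170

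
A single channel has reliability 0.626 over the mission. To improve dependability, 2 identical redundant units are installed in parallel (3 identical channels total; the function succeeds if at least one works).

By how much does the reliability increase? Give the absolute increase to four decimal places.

0.3217

R_before = 0.626
R_after = 1 − (1 − 0.626)^3 = 0.9477
ΔR = 0.9477 − 0.626 = 0.3217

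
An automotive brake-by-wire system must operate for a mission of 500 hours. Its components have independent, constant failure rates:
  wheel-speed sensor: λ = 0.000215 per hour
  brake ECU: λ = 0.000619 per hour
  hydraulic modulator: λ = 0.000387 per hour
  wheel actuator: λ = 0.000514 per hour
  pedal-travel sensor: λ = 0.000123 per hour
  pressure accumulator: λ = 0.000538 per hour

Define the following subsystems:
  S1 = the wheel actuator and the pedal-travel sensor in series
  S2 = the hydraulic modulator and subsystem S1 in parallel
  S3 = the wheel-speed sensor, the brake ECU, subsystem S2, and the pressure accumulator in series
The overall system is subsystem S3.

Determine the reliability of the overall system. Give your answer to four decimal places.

R(wheel-speed sensor) = exp(−0.000215 × 500) = 0.898077
R(brake ECU) = exp(−0.000619 × 500) = 0.733814
R(hydraulic modulator) = exp(−0.000387 × 500) = 0.824070
R(wheel actuator) = exp(−0.000514 × 500) = 0.773368
R(pedal-travel sensor) = exp(−0.000123 × 500) = 0.940353
R(pressure accumulator) = exp(−0.000538 × 500) = 0.764143
Series (wheel actuator and pedal-travel sensor): 0.773368 × 0.940353 = 0.727239
Parallel (hydraulic modulator and [0.727239]): 1 − (1 − 0.824070)(1 − 0.727239) = 0.952013
Series (wheel-speed sensor, brake ECU, [0.952013], and pressure accumulator): 0.898077 × 0.733814 × 0.952013 × 0.764143 = 0.4794

0.4794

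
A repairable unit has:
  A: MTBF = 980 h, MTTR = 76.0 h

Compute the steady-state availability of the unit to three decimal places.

0.928

A(A) = MTBF/(MTBF+MTTR) = 980/(980+76.0) = 0.928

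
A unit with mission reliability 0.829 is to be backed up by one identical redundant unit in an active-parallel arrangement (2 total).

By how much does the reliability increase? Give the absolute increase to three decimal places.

0.142

R_before = 0.829
R_after = 1 − (1 − 0.829)^2 = 0.971
ΔR = 0.971 − 0.829 = 0.142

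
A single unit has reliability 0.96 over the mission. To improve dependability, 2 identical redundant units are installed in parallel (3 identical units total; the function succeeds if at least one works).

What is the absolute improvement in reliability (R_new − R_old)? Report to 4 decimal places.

0.0399

R_before = 0.96
R_after = 1 − (1 − 0.96)^3 = 0.9999
ΔR = 0.9999 − 0.96 = 0.0399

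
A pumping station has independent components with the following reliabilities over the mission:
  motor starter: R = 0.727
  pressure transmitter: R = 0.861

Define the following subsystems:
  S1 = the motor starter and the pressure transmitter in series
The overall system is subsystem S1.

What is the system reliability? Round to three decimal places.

Series (motor starter and pressure transmitter): 0.72700 × 0.86100 = 0.626

0.626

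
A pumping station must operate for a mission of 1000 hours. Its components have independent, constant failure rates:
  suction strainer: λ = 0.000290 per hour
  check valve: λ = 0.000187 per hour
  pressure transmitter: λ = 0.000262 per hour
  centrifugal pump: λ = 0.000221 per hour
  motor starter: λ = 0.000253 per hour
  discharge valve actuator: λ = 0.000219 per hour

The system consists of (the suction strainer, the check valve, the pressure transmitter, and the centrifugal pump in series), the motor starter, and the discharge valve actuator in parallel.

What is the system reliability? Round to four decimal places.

0.9729

R(suction strainer) = exp(−0.000290 × 1000) = 0.748264
R(check valve) = exp(−0.000187 × 1000) = 0.829444
R(pressure transmitter) = exp(−0.000262 × 1000) = 0.769511
R(centrifugal pump) = exp(−0.000221 × 1000) = 0.801717
R(motor starter) = exp(−0.000253 × 1000) = 0.776468
R(discharge valve actuator) = exp(−0.000219 × 1000) = 0.803322
Series (suction strainer, check valve, pressure transmitter, and centrifugal pump): 0.748264 × 0.829444 × 0.769511 × 0.801717 = 0.382893
Parallel ([0.382893], motor starter, and discharge valve actuator): 1 − (1 − 0.382893)(1 − 0.776468)(1 − 0.803322) = 0.9729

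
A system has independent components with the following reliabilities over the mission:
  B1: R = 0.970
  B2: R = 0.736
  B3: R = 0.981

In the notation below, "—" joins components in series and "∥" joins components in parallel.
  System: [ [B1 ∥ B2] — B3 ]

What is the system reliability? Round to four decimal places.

Parallel (B1 and B2): 1 − (1 − 0.970000)(1 − 0.736000) = 0.992080
Series ([0.992080] and B3): 0.992080 × 0.981000 = 0.9732

0.9732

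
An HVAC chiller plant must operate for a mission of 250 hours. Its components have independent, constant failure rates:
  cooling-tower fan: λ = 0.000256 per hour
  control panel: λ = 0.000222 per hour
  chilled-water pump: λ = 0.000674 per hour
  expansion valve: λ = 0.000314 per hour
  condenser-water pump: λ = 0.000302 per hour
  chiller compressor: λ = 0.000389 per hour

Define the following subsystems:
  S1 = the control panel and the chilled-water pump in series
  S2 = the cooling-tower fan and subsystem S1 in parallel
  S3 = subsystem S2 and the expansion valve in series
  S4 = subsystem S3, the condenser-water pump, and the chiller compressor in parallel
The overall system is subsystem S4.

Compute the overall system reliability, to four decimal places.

R(cooling-tower fan) = exp(−0.000256 × 250) = 0.938005
R(control panel) = exp(−0.000222 × 250) = 0.946012
R(chilled-water pump) = exp(−0.000674 × 250) = 0.844931
R(expansion valve) = exp(−0.000314 × 250) = 0.924502
R(condenser-water pump) = exp(−0.000302 × 250) = 0.927280
R(chiller compressor) = exp(−0.000389 × 250) = 0.907329
Series (control panel and chilled-water pump): 0.946012 × 0.844931 = 0.799315
Parallel (cooling-tower fan and [0.799315]): 1 − (1 − 0.938005)(1 − 0.799315) = 0.987559
Series ([0.987559] and expansion valve): 0.987559 × 0.924502 = 0.913000
Parallel ([0.913000], condenser-water pump, and chiller compressor): 1 − (1 − 0.913000)(1 − 0.927280)(1 − 0.907329) = 0.9994

0.9994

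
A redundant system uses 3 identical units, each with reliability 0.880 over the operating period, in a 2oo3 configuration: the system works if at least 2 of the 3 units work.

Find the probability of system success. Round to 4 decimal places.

R = Σ_{i=2}^{3} C(3,i) p^i (1−p)^{3−i} with p = 0.880
C(3,2)·0.880^2·0.120^1 = 0.278784
C(3,3)·0.880^3·0.120^0 = 0.681472
Sum = 0.9603

0.9603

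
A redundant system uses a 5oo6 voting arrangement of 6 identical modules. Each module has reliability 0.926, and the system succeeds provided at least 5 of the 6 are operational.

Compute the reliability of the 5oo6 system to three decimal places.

0.933

R = Σ_{i=5}^{6} C(6,i) p^i (1−p)^{6−i} with p = 0.926
C(6,5)·0.926^5·0.074^1 = 0.30230
C(6,6)·0.926^6·0.074^0 = 0.63047
Sum = 0.933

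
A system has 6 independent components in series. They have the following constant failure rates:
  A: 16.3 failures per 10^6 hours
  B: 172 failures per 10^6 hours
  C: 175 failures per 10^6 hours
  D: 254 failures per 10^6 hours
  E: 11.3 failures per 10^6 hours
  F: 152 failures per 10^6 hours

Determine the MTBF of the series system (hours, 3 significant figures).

Series of exponential components: λ_sys = Σ λ_i
λ_sys = 0.0000163 + 0.000172 + 0.000175 + 0.000254 + 0.0000113 + 0.000152 = 7.8060e-04 /h
MTBF = 1 / λ_sys = 1280 h

1280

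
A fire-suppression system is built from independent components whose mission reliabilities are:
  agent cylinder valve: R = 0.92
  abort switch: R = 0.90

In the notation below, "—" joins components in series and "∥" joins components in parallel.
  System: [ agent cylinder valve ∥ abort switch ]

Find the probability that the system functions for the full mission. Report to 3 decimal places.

Parallel (agent cylinder valve and abort switch): 1 − (1 − 0.92000)(1 − 0.90000) = 0.992

0.992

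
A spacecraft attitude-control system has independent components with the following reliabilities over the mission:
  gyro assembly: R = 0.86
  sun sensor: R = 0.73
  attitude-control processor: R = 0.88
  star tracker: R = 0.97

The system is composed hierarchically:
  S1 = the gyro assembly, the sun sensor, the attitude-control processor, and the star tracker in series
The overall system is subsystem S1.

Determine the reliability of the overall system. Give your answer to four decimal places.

Series (gyro assembly, sun sensor, attitude-control processor, and star tracker): 0.860000 × 0.730000 × 0.880000 × 0.970000 = 0.5359

0.5359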